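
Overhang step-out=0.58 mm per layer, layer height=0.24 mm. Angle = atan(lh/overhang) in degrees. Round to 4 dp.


angle = atan(0.24/0.58) = 22.4794 degrees


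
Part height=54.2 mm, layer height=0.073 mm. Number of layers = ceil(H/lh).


Layers = ceil(54.2/0.073) = 743


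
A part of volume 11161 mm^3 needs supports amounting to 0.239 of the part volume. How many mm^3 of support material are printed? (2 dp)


V_support = 11161 * 0.239 = 2667.48 mm^3


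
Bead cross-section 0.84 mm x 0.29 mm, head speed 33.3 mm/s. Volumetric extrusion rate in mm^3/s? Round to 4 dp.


Rate = 0.84 * 0.29 * 33.3 = 8.1119 mm^3/s


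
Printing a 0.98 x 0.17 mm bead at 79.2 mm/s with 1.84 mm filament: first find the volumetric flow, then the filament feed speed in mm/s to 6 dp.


Q = 0.98 * 0.17 * 79.2 = 13.19472 mm^3/s
A_fil = pi*(1.84/2)^2 = 2.65904402 mm^2
v_feed = 13.19472 / 2.65904402 = 4.962204 mm/s


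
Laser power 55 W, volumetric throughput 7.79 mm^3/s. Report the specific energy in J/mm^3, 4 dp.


SE = 55 / 7.79 = 7.0603 J/mm^3


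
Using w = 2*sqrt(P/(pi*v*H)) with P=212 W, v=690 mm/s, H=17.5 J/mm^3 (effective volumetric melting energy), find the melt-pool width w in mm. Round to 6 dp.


w = 2*sqrt(212/(pi*690*17.5)) = 0.149513 mm


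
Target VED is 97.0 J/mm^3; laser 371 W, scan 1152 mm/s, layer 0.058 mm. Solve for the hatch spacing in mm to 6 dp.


h = 371 / (97.0*1152*0.058) = 0.057243 mm


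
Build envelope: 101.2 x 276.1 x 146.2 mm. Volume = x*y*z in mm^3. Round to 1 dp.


V = 101.2 * 276.1 * 146.2 = 4085021.0 mm^3


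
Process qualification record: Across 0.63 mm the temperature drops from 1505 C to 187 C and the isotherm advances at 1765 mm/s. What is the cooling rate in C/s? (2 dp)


G = (1505-187)/0.63 = 2092.06349206 C/mm
CR = 2092.06349206 * 1765 = 3692492.06 C/s


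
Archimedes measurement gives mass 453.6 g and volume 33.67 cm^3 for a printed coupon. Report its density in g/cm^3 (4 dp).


rho = 453.6 / 33.67 = 13.4719 g/cm^3


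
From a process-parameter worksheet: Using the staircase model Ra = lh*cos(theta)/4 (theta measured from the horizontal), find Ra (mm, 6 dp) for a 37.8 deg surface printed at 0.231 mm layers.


Ra = 0.231 * cos(37.8) / 4 = 0.045631 mm


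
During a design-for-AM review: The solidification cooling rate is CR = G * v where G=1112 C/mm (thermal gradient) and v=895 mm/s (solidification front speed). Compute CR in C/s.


CR = 1112 * 895 = 995240 C/s


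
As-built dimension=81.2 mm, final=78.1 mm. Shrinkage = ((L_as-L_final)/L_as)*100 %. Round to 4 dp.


Shrinkage = ((81.2-78.1)/81.2)*100 = 3.8177 %


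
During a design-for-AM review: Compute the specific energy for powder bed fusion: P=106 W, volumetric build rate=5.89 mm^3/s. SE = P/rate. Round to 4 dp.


SE = 106 / 5.89 = 17.9966 J/mm^3


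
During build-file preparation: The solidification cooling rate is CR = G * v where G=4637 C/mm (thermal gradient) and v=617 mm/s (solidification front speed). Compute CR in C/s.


CR = 4637 * 617 = 2861029 C/s


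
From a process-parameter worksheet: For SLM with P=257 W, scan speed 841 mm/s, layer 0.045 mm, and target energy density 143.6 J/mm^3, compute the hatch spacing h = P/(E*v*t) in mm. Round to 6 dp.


h = 257 / (143.6*841*0.045) = 0.04729 mm


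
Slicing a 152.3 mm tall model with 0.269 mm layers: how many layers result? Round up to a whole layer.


Layers = ceil(152.3/0.269) = 567


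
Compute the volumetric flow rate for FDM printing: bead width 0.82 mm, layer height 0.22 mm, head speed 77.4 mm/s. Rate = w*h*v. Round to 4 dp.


Rate = 0.82 * 0.22 * 77.4 = 13.963 mm^3/s


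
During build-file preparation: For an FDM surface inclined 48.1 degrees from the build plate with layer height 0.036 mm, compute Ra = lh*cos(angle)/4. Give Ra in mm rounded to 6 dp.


Ra = 0.036 * cos(48.1) / 4 = 0.00601 mm


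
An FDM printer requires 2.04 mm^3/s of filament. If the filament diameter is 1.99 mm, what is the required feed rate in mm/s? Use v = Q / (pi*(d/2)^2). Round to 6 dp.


A = pi*(1.99/2)^2 = 3.110255
v = 2.04 / 3.110255 = 0.655895 mm/s


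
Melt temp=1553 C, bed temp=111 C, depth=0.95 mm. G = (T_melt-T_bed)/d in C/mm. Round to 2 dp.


G = (1553-111)/0.95 = 1517.89 C/mm


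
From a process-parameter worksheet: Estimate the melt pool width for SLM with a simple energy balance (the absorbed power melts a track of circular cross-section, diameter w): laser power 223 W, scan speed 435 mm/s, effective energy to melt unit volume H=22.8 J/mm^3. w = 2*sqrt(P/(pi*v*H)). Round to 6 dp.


w = 2*sqrt(223/(pi*435*22.8)) = 0.169198 mm


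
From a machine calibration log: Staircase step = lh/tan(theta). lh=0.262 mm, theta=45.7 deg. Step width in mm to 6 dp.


step = 0.262 / tan(45.7) = 0.255675 mm


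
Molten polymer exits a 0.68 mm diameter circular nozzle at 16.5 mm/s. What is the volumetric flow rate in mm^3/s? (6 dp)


A = pi*(0.68/2)^2 = 0.36316811 mm^2
Q = 0.36316811 * 16.5 = 5.992274 mm^3/s


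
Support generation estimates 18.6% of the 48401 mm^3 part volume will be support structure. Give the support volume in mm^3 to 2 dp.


V_support = 48401 * 0.186 = 9002.59 mm^3


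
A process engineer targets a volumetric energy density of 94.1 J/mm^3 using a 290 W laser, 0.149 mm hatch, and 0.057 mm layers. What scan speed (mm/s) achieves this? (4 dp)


v = 290 / (94.1*0.149*0.057) = 362.8668 mm/s


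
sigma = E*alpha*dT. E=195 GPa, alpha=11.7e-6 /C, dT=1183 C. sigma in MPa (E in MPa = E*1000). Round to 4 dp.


sigma = 195*1000 * 11.7e-6 * 1183 = 2699.0145 MPa


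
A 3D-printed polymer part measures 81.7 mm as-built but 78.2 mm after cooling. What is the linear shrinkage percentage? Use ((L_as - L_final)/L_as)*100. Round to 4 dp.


Shrinkage = ((81.7-78.2)/81.7)*100 = 4.284 %


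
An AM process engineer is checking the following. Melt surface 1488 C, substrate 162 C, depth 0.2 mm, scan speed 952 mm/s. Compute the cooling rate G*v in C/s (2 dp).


G = (1488-162)/0.2 = 6630.0 C/mm
CR = 6630.0 * 952 = 6311760.0 C/s


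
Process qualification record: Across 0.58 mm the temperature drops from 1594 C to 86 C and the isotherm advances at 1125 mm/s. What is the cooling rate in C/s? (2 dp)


G = (1594-86)/0.58 = 2600.0 C/mm
CR = 2600.0 * 1125 = 2925000.0 C/s


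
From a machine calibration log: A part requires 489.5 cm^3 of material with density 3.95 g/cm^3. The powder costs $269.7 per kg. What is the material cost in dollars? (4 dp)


Mass = 489.5*3.95/1000 = 1.933525 kg
Cost = 1.933525 * 269.7 = 521.4717 $


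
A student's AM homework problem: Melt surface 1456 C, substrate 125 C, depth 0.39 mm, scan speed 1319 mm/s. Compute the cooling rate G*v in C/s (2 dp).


G = (1456-125)/0.39 = 3412.82051282 C/mm
CR = 3412.82051282 * 1319 = 4501510.26 C/s


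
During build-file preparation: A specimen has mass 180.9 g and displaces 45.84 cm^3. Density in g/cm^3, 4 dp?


rho = 180.9 / 45.84 = 3.9463 g/cm^3


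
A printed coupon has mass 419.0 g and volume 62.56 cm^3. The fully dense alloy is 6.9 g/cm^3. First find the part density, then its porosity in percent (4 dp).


rho_part = 419.0 / 62.56 = 6.69757033 g/cm^3
Porosity = (1 - 6.69757033/6.9)*100 = 2.9338 %


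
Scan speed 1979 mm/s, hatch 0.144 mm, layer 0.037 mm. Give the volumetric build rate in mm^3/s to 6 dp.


Rate = 1979 * 0.144 * 0.037 = 10.544112 mm^3/s


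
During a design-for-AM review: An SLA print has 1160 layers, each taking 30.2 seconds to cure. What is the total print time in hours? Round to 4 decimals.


t = 1160 * 30.2 / 3600 = 9.7311 hrs


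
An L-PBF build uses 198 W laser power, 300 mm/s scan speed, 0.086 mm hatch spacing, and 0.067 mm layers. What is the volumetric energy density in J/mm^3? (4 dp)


E = 198 / (300*0.086*0.067) = 114.5436 J/mm^3


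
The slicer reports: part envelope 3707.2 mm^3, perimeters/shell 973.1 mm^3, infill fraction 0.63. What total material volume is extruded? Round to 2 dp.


V_infill = (3707.2 - 973.1) * 0.63 = 1722.48
V_total = 973.1 + 1722.48 = 2695.58 mm^3


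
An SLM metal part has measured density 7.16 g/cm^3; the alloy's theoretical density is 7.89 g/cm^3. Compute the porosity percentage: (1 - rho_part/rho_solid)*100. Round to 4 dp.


Porosity = (1-7.16/7.89)*100 = 9.2522 %


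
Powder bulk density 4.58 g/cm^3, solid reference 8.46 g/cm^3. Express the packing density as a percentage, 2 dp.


Packing = (4.58/8.46)*100 = 54.14 %


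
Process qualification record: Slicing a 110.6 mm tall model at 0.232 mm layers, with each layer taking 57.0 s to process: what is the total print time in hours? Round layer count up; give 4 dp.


Layers = ceil(110.6/0.232) = 477
t = 477 * 57.0 / 3600 = 7.5525 hrs


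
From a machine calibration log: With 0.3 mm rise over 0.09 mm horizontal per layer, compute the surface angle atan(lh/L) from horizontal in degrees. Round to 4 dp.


angle = atan(0.3/0.09) = 73.3008 degrees


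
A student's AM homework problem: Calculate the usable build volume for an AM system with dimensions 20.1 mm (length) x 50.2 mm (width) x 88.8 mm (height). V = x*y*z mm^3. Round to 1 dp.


V = 20.1 * 50.2 * 88.8 = 89601.0 mm^3


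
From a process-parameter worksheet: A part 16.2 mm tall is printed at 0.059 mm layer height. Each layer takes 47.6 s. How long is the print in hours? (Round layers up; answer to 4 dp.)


Layers = ceil(16.2/0.059) = 275
t = 275 * 47.6 / 3600 = 3.6361 hrs


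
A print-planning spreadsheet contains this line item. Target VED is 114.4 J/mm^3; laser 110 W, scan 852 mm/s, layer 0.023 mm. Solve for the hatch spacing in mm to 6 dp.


h = 110 / (114.4*852*0.023) = 0.049068 mm


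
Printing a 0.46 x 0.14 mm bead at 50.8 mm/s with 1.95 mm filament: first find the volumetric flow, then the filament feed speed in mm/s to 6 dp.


Q = 0.46 * 0.14 * 50.8 = 3.27152 mm^3/s
A_fil = pi*(1.95/2)^2 = 2.98647652 mm^2
v_feed = 3.27152 / 2.98647652 = 1.095445 mm/s


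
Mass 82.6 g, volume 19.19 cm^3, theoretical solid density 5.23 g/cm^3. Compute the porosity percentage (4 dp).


rho_part = 82.6 / 19.19 = 4.30432517 g/cm^3
Porosity = (1 - 4.30432517/5.23)*100 = 17.6993 %


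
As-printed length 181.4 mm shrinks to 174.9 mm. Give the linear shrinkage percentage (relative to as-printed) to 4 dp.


Shrinkage = ((181.4-174.9)/181.4)*100 = 3.5832 %


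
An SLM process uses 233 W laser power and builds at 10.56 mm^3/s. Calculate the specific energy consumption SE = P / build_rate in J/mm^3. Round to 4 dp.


SE = 233 / 10.56 = 22.0644 J/mm^3


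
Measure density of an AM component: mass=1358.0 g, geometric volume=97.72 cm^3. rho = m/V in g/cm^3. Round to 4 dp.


rho = 1358.0 / 97.72 = 13.8968 g/cm^3


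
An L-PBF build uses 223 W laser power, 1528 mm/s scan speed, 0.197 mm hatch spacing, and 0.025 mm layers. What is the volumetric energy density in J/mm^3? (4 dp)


E = 223 / (1528*0.197*0.025) = 29.633 J/mm^3


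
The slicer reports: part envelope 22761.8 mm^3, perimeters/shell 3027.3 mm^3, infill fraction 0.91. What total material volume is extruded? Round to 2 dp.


V_infill = (22761.8 - 3027.3) * 0.91 = 17958.4
V_total = 3027.3 + 17958.4 = 20985.7 mm^3


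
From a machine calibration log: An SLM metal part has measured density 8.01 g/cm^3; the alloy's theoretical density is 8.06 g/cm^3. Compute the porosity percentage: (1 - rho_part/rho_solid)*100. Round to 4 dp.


Porosity = (1-8.01/8.06)*100 = 0.6203 %


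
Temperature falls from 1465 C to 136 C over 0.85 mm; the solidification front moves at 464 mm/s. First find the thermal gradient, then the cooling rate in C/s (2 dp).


G = (1465-136)/0.85 = 1563.52941176 C/mm
CR = 1563.52941176 * 464 = 725477.65 C/s


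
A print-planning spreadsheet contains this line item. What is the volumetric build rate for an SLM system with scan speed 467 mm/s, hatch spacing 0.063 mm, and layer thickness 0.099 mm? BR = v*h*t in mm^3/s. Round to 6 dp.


Rate = 467 * 0.063 * 0.099 = 2.912679 mm^3/s


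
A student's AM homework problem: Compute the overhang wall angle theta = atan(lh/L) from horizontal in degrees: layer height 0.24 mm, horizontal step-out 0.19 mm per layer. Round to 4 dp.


angle = atan(0.24/0.19) = 51.6325 degrees


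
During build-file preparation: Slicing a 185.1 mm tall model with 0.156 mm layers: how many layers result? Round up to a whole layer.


Layers = ceil(185.1/0.156) = 1187


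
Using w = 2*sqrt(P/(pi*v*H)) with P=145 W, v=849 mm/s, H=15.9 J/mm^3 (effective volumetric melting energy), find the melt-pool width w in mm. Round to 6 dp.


w = 2*sqrt(145/(pi*849*15.9)) = 0.116946 mm


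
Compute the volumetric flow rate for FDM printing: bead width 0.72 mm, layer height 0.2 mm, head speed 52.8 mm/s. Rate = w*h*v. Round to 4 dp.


Rate = 0.72 * 0.2 * 52.8 = 7.6032 mm^3/s


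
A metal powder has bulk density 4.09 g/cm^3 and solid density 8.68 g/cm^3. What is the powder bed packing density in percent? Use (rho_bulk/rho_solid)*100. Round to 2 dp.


Packing = (4.09/8.68)*100 = 47.12 %


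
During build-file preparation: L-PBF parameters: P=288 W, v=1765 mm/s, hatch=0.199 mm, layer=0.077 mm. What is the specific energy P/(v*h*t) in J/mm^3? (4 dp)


Build rate = 1765 * 0.199 * 0.077 = 27.045095 mm^3/s
SE = 288 / 27.045095 = 10.6489 J/mm^3


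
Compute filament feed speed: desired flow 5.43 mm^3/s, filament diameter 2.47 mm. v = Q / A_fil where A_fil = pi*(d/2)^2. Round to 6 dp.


A = pi*(2.47/2)^2 = 4.791636
v = 5.43 / 4.791636 = 1.133225 mm/s


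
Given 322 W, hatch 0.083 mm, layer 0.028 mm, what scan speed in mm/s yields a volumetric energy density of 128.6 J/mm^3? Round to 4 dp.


v = 322 / (128.6*0.083*0.028) = 1077.4045 mm/s


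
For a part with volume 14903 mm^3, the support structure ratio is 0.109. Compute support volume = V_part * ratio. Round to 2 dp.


V_support = 14903 * 0.109 = 1624.43 mm^3


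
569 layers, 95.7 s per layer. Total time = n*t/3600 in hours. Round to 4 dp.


t = 569 * 95.7 / 3600 = 15.1259 hrs


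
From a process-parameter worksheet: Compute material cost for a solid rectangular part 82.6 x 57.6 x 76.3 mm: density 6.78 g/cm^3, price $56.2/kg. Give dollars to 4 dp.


V = 82.6 * 57.6 * 76.3 = 363017.088 mm^3 = 363.017088 cm^3
Mass = 363.017088 * 6.78 / 1000 = 2.46125586 kg
Cost = 2.46125586 * 56.2 = 138.3226 $


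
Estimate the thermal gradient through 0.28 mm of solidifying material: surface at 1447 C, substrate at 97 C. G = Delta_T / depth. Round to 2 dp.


G = (1447-97)/0.28 = 4821.43 C/mm


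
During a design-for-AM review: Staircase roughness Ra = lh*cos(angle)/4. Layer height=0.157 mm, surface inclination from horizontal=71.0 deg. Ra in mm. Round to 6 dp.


Ra = 0.157 * cos(71.0) / 4 = 0.012779 mm


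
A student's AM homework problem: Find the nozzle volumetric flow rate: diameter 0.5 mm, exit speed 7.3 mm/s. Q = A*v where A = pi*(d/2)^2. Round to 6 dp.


A = pi*(0.5/2)^2 = 0.19634954 mm^2
Q = 0.19634954 * 7.3 = 1.433352 mm^3/s


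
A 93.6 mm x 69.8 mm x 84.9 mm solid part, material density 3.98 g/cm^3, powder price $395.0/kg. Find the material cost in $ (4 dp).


V = 93.6 * 69.8 * 84.9 = 554675.472 mm^3 = 554.675472 cm^3
Mass = 554.675472 * 3.98 / 1000 = 2.20760838 kg
Cost = 2.20760838 * 395.0 = 872.0053 $


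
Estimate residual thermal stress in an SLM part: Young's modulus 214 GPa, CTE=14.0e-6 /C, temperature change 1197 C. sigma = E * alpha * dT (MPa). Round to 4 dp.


sigma = 214*1000 * 14.0e-6 * 1197 = 3586.212 MPa


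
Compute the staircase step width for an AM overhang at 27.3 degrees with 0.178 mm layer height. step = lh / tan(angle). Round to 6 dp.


step = 0.178 / tan(27.3) = 0.344869 mm


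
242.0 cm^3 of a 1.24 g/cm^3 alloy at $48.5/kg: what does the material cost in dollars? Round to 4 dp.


Mass = 242.0*1.24/1000 = 0.30008 kg
Cost = 0.30008 * 48.5 = 14.5539 $


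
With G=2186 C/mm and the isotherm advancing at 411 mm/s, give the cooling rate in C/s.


CR = 2186 * 411 = 898446 C/s


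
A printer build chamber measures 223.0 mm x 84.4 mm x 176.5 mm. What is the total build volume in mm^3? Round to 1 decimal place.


V = 223.0 * 84.4 * 176.5 = 3321941.8 mm^3


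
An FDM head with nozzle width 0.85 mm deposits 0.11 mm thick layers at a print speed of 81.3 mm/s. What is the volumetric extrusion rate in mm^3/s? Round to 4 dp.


Rate = 0.85 * 0.11 * 81.3 = 7.6016 mm^3/s


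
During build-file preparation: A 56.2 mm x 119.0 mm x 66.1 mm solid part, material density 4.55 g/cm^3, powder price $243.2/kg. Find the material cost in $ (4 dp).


V = 56.2 * 119.0 * 66.1 = 442063.58 mm^3 = 442.06358 cm^3
Mass = 442.06358 * 4.55 / 1000 = 2.01138929 kg
Cost = 2.01138929 * 243.2 = 489.1699 $


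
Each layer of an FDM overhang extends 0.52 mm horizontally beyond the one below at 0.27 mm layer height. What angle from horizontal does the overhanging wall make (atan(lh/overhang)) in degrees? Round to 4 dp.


angle = atan(0.27/0.52) = 27.4397 degrees


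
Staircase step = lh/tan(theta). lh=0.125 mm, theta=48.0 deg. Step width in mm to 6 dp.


step = 0.125 / tan(48.0) = 0.112551 mm


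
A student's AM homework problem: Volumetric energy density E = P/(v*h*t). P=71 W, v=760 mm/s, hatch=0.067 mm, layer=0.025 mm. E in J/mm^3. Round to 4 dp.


E = 71 / (760*0.067*0.025) = 55.7738 J/mm^3


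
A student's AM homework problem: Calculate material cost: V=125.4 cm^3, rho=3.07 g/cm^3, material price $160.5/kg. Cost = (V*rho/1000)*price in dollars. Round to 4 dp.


Mass = 125.4*3.07/1000 = 0.384978 kg
Cost = 0.384978 * 160.5 = 61.789 $


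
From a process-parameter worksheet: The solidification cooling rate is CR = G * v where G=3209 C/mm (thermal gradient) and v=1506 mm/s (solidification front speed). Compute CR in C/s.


CR = 3209 * 1506 = 4832754 C/s


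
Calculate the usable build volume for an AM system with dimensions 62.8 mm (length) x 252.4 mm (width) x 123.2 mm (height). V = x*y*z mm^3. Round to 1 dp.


V = 62.8 * 252.4 * 123.2 = 1952808.7 mm^3


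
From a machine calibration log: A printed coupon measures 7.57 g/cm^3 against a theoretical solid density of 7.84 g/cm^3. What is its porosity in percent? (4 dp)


Porosity = (1-7.57/7.84)*100 = 3.4439 %


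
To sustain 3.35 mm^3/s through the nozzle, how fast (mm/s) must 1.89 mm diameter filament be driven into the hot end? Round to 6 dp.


A = pi*(1.89/2)^2 = 2.805521
v = 3.35 / 2.805521 = 1.194074 mm/s


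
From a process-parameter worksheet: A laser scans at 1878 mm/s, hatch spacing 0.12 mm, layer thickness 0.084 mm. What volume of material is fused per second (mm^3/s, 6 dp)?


Rate = 1878 * 0.12 * 0.084 = 18.93024 mm^3/s


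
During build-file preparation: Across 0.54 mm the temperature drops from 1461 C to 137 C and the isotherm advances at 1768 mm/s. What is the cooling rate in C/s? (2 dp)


G = (1461-137)/0.54 = 2451.85185185 C/mm
CR = 2451.85185185 * 1768 = 4334874.07 C/s


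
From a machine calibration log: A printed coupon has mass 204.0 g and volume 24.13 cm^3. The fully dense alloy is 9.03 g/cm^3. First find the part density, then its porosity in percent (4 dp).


rho_part = 204.0 / 24.13 = 8.45420638 g/cm^3
Porosity = (1 - 8.45420638/9.03)*100 = 6.3765 %


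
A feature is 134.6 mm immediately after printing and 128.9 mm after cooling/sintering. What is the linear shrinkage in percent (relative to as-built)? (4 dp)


Shrinkage = ((134.6-128.9)/134.6)*100 = 4.2348 %


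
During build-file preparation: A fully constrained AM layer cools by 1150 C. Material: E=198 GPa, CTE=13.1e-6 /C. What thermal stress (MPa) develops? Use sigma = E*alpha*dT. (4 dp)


sigma = 198*1000 * 13.1e-6 * 1150 = 2982.87 MPa


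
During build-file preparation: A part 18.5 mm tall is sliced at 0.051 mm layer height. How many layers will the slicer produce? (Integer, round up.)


Layers = ceil(18.5/0.051) = 363


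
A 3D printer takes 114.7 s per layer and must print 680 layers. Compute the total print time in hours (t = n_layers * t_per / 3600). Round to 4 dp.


t = 680 * 114.7 / 3600 = 21.6656 hrs


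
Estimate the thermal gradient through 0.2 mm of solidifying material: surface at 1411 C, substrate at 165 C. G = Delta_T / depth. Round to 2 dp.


G = (1411-165)/0.2 = 6230.0 C/mm


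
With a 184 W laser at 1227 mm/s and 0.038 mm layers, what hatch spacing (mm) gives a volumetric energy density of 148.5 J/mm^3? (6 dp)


h = 184 / (148.5*1227*0.038) = 0.026574 mm


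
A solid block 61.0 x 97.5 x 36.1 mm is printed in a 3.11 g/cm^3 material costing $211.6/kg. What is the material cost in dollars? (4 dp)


V = 61.0 * 97.5 * 36.1 = 214704.75 mm^3 = 214.70475 cm^3
Mass = 214.70475 * 3.11 / 1000 = 0.66773177 kg
Cost = 0.66773177 * 211.6 = 141.292 $


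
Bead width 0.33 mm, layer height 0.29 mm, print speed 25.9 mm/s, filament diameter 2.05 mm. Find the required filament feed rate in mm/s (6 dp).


Q = 0.33 * 0.29 * 25.9 = 2.47863 mm^3/s
A_fil = pi*(2.05/2)^2 = 3.30063578 mm^2
v_feed = 2.47863 / 3.30063578 = 0.750955 mm/s


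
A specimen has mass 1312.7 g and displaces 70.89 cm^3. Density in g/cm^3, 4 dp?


rho = 1312.7 / 70.89 = 18.5174 g/cm^3


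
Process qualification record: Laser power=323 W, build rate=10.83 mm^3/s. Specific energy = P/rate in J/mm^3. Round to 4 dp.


SE = 323 / 10.83 = 29.8246 J/mm^3


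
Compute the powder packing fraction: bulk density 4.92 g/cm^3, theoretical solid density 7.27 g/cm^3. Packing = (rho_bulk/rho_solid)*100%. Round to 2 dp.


Packing = (4.92/7.27)*100 = 67.68 %


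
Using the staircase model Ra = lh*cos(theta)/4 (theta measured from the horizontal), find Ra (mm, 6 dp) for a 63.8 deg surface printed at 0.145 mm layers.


Ra = 0.145 * cos(63.8) / 4 = 0.016005 mm


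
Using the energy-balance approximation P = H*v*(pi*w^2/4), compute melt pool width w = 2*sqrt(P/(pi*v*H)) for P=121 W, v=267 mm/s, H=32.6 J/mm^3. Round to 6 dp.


w = 2*sqrt(121/(pi*267*32.6)) = 0.13304 mm


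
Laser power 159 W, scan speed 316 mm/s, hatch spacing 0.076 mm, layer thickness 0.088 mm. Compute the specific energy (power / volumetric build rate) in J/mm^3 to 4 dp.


Build rate = 316 * 0.076 * 0.088 = 2.113408 mm^3/s
SE = 159 / 2.113408 = 75.2339 J/mm^3


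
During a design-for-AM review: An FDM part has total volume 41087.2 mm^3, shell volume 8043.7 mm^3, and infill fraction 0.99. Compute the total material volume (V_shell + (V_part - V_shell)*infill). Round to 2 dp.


V_infill = (41087.2 - 8043.7) * 0.99 = 32713.07
V_total = 8043.7 + 32713.07 = 40756.77 mm^3


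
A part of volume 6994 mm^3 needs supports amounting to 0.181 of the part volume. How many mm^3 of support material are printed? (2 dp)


V_support = 6994 * 0.181 = 1265.91 mm^3


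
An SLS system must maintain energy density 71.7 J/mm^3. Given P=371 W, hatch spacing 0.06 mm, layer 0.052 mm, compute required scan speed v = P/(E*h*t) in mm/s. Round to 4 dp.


v = 371 / (71.7*0.06*0.052) = 1658.4415 mm/s


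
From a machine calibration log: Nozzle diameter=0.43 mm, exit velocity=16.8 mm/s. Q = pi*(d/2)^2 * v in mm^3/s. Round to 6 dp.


A = pi*(0.43/2)^2 = 0.14522012 mm^2
Q = 0.14522012 * 16.8 = 2.439698 mm^3/s


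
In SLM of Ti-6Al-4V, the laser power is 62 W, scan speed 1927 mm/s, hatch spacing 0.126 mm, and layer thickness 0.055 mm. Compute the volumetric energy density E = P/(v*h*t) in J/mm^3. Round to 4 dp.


E = 62 / (1927*0.126*0.055) = 4.6428 J/mm^3


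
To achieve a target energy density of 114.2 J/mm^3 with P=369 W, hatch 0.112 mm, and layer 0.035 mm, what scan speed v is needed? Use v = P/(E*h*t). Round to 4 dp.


v = 369 / (114.2*0.112*0.035) = 824.2789 mm/s


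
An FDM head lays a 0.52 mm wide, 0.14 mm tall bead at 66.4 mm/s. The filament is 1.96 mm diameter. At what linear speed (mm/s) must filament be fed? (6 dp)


Q = 0.52 * 0.14 * 66.4 = 4.83392 mm^3/s
A_fil = pi*(1.96/2)^2 = 3.01718558 mm^2
v_feed = 4.83392 / 3.01718558 = 1.602129 mm/s


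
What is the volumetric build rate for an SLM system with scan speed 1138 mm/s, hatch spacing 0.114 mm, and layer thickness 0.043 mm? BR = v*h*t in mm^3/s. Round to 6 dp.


Rate = 1138 * 0.114 * 0.043 = 5.578476 mm^3/s


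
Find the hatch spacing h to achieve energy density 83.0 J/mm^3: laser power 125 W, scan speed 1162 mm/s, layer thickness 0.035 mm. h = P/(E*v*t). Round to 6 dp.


h = 125 / (83.0*1162*0.035) = 0.03703 mm


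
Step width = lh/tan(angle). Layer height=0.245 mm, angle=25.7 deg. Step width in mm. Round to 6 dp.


step = 0.245 / tan(25.7) = 0.509072 mm


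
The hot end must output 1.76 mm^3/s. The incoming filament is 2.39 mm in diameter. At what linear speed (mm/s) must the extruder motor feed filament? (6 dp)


A = pi*(2.39/2)^2 = 4.486273
v = 1.76 / 4.486273 = 0.392308 mm/s


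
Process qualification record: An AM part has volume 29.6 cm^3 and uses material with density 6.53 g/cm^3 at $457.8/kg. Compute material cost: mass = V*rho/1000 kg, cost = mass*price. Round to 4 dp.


Mass = 29.6*6.53/1000 = 0.193288 kg
Cost = 0.193288 * 457.8 = 88.4872 $


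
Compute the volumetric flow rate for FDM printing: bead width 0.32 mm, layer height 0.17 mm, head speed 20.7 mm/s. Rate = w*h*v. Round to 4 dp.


Rate = 0.32 * 0.17 * 20.7 = 1.1261 mm^3/s


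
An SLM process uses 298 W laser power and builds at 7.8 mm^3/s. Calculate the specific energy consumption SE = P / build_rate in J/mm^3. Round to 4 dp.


SE = 298 / 7.8 = 38.2051 J/mm^3


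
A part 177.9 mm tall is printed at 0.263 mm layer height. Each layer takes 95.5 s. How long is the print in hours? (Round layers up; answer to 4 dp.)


Layers = ceil(177.9/0.263) = 677
t = 677 * 95.5 / 3600 = 17.9593 hrs


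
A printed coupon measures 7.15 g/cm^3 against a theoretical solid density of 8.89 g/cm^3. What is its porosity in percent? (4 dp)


Porosity = (1-7.15/8.89)*100 = 19.5726 %


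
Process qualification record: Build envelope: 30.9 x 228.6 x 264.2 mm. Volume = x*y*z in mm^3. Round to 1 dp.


V = 30.9 * 228.6 * 264.2 = 1866240.1 mm^3


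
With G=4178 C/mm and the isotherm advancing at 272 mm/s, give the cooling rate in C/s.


CR = 4178 * 272 = 1136416 C/s


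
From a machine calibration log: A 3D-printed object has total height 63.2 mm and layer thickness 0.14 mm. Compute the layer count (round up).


Layers = ceil(63.2/0.14) = 452


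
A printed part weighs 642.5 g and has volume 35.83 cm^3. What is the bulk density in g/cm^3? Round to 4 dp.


rho = 642.5 / 35.83 = 17.9319 g/cm^3


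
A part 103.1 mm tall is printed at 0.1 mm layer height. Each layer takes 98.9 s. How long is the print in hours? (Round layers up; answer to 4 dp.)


Layers = ceil(103.1/0.1) = 1031
t = 1031 * 98.9 / 3600 = 28.3239 hrs


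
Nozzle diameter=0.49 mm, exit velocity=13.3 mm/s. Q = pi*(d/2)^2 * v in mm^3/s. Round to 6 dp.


A = pi*(0.49/2)^2 = 0.1885741 mm^2
Q = 0.1885741 * 13.3 = 2.508036 mm^3/s


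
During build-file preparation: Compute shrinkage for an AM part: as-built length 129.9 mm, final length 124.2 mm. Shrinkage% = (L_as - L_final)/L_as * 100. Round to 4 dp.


Shrinkage = ((129.9-124.2)/129.9)*100 = 4.388 %


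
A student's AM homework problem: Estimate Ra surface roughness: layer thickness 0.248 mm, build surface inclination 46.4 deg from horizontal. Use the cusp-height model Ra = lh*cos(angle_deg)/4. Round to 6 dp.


Ra = 0.248 * cos(46.4) / 4 = 0.042756 mm


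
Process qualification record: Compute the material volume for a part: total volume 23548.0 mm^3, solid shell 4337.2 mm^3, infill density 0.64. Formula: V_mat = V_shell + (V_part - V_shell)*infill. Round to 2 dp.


V_infill = (23548.0 - 4337.2) * 0.64 = 12294.91
V_total = 4337.2 + 12294.91 = 16632.11 mm^3


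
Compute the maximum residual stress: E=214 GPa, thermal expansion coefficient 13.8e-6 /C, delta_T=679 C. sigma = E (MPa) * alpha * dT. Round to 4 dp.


sigma = 214*1000 * 13.8e-6 * 679 = 2005.2228 MPa


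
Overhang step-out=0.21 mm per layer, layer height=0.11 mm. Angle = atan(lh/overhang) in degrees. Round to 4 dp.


angle = atan(0.11/0.21) = 27.646 degrees


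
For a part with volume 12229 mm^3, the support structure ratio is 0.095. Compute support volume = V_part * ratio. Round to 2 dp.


V_support = 12229 * 0.095 = 1161.76 mm^3


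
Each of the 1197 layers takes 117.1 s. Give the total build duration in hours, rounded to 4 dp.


t = 1197 * 117.1 / 3600 = 38.9358 hrs


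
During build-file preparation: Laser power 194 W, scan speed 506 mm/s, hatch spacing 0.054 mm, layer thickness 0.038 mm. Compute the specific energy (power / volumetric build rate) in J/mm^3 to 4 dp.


Build rate = 506 * 0.054 * 0.038 = 1.038312 mm^3/s
SE = 194 / 1.038312 = 186.8417 J/mm^3


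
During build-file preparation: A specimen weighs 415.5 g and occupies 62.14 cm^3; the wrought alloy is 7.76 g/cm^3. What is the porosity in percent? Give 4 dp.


rho_part = 415.5 / 62.14 = 6.68651432 g/cm^3
Porosity = (1 - 6.68651432/7.76)*100 = 13.8336 %


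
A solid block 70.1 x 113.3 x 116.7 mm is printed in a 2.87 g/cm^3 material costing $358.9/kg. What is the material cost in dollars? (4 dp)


V = 70.1 * 113.3 * 116.7 = 926869.911 mm^3 = 926.869911 cm^3
Mass = 926.869911 * 2.87 / 1000 = 2.66011664 kg
Cost = 2.66011664 * 358.9 = 954.7159 $


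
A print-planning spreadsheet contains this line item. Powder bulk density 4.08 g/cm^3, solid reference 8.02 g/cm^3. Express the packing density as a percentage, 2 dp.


Packing = (4.08/8.02)*100 = 50.87 %


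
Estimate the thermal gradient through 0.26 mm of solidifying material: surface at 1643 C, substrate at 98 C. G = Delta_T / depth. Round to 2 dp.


G = (1643-98)/0.26 = 5942.31 C/mm


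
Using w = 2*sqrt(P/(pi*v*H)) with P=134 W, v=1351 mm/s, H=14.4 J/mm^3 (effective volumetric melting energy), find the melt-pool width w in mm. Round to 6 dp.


w = 2*sqrt(134/(pi*1351*14.4)) = 0.093648 mm


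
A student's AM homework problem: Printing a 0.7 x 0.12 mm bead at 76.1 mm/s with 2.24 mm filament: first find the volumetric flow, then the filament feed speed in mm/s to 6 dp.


Q = 0.7 * 0.12 * 76.1 = 6.3924 mm^3/s
A_fil = pi*(2.24/2)^2 = 3.94081382 mm^2
v_feed = 6.3924 / 3.94081382 = 1.622101 mm/s


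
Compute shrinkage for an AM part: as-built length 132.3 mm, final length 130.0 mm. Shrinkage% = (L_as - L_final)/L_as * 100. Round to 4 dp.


Shrinkage = ((132.3-130.0)/132.3)*100 = 1.7385 %


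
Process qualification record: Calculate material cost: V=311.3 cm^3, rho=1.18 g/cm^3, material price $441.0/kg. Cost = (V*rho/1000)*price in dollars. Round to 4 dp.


Mass = 311.3*1.18/1000 = 0.367334 kg
Cost = 0.367334 * 441.0 = 161.9943 $


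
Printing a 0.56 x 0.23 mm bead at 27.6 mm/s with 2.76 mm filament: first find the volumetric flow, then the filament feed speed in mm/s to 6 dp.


Q = 0.56 * 0.23 * 27.6 = 3.55488 mm^3/s
A_fil = pi*(2.76/2)^2 = 5.98284905 mm^2
v_feed = 3.55488 / 5.98284905 = 0.594178 mm/s


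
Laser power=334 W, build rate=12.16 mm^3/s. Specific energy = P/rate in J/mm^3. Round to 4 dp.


SE = 334 / 12.16 = 27.4671 J/mm^3


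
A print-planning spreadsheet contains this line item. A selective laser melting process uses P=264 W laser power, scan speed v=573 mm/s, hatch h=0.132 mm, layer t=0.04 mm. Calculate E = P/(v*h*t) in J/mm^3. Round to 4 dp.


E = 264 / (573*0.132*0.04) = 87.26 J/mm^3


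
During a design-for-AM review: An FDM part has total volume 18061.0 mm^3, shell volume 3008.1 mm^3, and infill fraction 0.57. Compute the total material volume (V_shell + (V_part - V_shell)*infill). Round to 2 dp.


V_infill = (18061.0 - 3008.1) * 0.57 = 8580.15
V_total = 3008.1 + 8580.15 = 11588.25 mm^3


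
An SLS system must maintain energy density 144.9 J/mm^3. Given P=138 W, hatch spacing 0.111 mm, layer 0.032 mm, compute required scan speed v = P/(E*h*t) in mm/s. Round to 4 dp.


v = 138 / (144.9*0.111*0.032) = 268.1253 mm/s


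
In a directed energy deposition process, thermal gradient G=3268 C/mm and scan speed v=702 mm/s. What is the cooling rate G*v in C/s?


CR = 3268 * 702 = 2294136 C/s


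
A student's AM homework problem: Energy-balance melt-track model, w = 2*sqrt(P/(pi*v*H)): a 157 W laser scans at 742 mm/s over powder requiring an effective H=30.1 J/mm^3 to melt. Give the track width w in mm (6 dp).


w = 2*sqrt(157/(pi*742*30.1)) = 0.094606 mm


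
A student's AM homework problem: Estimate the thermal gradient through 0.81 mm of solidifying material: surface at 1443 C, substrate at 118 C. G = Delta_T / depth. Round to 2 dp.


G = (1443-118)/0.81 = 1635.8 C/mm


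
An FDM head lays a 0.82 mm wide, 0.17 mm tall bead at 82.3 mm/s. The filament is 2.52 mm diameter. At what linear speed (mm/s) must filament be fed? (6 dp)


Q = 0.82 * 0.17 * 82.3 = 11.47262 mm^3/s
A_fil = pi*(2.52/2)^2 = 4.9875925 mm^2
v_feed = 11.47262 / 4.9875925 = 2.300232 mm/s


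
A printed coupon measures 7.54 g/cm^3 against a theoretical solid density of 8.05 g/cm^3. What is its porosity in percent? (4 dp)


Porosity = (1-7.54/8.05)*100 = 6.3354 %


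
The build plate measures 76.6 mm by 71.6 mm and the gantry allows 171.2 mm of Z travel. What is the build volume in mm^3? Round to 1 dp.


V = 76.6 * 71.6 * 171.2 = 938956.7 mm^3


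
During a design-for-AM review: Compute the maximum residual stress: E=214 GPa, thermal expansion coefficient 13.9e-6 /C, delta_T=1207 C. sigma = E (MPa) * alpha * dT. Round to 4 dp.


sigma = 214*1000 * 13.9e-6 * 1207 = 3590.3422 MPa


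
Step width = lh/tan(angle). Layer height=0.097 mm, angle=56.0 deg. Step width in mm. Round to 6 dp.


step = 0.097 / tan(56.0) = 0.065427 mm


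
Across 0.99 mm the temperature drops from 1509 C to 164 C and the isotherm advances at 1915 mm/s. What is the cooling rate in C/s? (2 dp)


G = (1509-164)/0.99 = 1358.58585859 C/mm
CR = 1358.58585859 * 1915 = 2601691.92 C/s


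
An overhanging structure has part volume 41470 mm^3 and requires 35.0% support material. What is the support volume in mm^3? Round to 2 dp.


V_support = 41470 * 0.35 = 14514.5 mm^3


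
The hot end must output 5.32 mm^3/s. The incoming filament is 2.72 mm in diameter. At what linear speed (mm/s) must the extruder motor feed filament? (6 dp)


A = pi*(2.72/2)^2 = 5.81069
v = 5.32 / 5.81069 = 0.915554 mm/s


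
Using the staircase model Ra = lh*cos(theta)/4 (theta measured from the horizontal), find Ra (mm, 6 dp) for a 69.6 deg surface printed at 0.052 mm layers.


Ra = 0.052 * cos(69.6) / 4 = 0.004531 mm


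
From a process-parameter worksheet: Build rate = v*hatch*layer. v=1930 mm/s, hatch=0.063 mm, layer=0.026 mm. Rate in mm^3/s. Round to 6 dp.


Rate = 1930 * 0.063 * 0.026 = 3.16134 mm^3/s


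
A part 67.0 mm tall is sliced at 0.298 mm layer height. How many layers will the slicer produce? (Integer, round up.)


Layers = ceil(67.0/0.298) = 225


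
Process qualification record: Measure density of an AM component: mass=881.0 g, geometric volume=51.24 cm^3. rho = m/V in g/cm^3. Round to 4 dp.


rho = 881.0 / 51.24 = 17.1936 g/cm^3


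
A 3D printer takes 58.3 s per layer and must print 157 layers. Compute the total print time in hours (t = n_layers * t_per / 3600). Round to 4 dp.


t = 157 * 58.3 / 3600 = 2.5425 hrs


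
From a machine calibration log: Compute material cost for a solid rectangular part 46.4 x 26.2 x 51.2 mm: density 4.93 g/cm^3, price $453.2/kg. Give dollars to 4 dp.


V = 46.4 * 26.2 * 51.2 = 62242.816 mm^3 = 62.242816 cm^3
Mass = 62.242816 * 4.93 / 1000 = 0.30685708 kg
Cost = 0.30685708 * 453.2 = 139.0676 $


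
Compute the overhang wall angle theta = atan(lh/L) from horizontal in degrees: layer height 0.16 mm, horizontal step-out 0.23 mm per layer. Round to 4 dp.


angle = atan(0.16/0.23) = 34.8245 degrees


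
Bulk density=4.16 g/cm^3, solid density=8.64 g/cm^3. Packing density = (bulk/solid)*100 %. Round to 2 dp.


Packing = (4.16/8.64)*100 = 48.15 %


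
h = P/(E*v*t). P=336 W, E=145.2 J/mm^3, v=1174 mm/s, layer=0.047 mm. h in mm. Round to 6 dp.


h = 336 / (145.2*1174*0.047) = 0.041938 mm


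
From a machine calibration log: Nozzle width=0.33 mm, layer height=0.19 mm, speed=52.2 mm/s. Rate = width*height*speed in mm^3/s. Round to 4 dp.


Rate = 0.33 * 0.19 * 52.2 = 3.2729 mm^3/s


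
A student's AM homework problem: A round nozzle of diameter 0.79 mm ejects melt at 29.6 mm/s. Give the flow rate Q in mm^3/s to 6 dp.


A = pi*(0.79/2)^2 = 0.49016699 mm^2
Q = 0.49016699 * 29.6 = 14.508943 mm^3/s


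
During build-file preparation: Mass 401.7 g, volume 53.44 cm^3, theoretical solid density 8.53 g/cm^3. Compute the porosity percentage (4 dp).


rho_part = 401.7 / 53.44 = 7.51684132 g/cm^3
Porosity = (1 - 7.51684132/8.53)*100 = 11.8776 %


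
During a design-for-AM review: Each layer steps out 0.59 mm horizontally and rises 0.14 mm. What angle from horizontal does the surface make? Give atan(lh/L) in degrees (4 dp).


angle = atan(0.14/0.59) = 13.3487 degrees


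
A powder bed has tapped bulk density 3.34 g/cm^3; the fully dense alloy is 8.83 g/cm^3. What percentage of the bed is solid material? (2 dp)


Packing = (3.34/8.83)*100 = 37.83 %


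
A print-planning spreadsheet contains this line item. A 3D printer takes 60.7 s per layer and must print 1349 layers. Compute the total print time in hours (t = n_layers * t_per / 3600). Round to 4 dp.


t = 1349 * 60.7 / 3600 = 22.7456 hrs


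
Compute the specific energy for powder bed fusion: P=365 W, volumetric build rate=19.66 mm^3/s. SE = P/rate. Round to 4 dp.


SE = 365 / 19.66 = 18.5656 J/mm^3


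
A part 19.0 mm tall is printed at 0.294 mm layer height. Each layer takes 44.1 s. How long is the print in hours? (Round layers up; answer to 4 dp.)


Layers = ceil(19.0/0.294) = 65
t = 65 * 44.1 / 3600 = 0.7963 hrs


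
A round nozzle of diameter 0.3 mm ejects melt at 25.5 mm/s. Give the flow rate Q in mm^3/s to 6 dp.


A = pi*(0.3/2)^2 = 0.07068583 mm^2
Q = 0.07068583 * 25.5 = 1.802489 mm^3/s


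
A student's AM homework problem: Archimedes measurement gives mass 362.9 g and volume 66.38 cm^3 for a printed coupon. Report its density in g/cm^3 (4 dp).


rho = 362.9 / 66.38 = 5.467 g/cm^3


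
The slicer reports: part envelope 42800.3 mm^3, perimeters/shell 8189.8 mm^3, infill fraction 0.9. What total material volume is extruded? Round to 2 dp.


V_infill = (42800.3 - 8189.8) * 0.9 = 31149.45
V_total = 8189.8 + 31149.45 = 39339.25 mm^3


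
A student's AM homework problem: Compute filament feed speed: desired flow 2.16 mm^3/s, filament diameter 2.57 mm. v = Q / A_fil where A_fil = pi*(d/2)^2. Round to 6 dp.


A = pi*(2.57/2)^2 = 5.187476
v = 2.16 / 5.187476 = 0.416387 mm/s


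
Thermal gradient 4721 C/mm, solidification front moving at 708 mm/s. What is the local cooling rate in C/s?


CR = 4721 * 708 = 3342468 C/s


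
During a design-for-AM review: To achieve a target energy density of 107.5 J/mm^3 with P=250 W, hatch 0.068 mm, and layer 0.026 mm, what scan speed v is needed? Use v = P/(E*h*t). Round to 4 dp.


v = 250 / (107.5*0.068*0.026) = 1315.3741 mm/s


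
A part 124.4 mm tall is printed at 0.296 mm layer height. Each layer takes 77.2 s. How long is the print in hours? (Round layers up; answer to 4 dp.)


Layers = ceil(124.4/0.296) = 421
t = 421 * 77.2 / 3600 = 9.0281 hrs


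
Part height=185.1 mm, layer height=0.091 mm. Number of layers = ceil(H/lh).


Layers = ceil(185.1/0.091) = 2035
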